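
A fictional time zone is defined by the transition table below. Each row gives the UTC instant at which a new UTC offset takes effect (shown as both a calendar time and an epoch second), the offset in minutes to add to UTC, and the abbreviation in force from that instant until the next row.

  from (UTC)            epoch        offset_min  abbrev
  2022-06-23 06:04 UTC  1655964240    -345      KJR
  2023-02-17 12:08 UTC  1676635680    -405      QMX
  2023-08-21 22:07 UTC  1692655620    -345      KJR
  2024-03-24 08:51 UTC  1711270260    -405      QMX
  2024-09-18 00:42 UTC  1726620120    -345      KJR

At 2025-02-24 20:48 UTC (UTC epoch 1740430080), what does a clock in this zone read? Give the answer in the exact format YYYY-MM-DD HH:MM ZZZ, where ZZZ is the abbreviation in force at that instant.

2025-02-24 15:03 KJR

Query: 2025-02-24 20:48 UTC
Rule 5/5 (KJR, -05:45): 2024-09-18 00:42 UTC ≤ query < +∞
20·60 + 48 - 345 = 903 min
903 = 0·1440 + 903; 903 = 15·60 + 3 → 15:03, same day
→ 2025-02-24 15:03 KJR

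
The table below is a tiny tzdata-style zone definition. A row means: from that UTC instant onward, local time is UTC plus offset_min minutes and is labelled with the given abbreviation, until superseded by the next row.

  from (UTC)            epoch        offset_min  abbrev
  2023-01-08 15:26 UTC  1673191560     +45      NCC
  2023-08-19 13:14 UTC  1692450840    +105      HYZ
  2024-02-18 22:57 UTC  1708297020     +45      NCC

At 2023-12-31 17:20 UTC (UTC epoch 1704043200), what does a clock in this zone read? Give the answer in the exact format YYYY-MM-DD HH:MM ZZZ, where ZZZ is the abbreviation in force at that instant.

Query: 2023-12-31 17:20 UTC
Rule 2/3 (HYZ, +01:45): 2023-08-19 13:14 UTC ≤ query < 2024-02-18 22:57 UTC
17·60 + 20 + 105 = 1145 min
1145 = 0·1440 + 1145; 1145 = 19·60 + 5 → 19:05, same day
→ 2023-12-31 19:05 HYZ

2023-12-31 19:05 HYZ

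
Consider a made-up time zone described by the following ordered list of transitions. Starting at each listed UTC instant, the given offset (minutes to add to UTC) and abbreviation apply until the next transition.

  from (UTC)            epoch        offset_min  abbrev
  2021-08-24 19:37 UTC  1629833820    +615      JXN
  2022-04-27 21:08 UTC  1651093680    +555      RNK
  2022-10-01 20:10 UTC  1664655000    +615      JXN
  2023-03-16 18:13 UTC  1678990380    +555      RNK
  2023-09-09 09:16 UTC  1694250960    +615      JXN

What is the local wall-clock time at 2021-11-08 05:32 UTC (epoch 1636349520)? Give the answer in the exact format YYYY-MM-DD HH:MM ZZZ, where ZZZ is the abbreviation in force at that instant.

2021-11-08 15:47 JXN

Query: 2021-11-08 05:32 UTC
Rule 1/5 (JXN, +10:15): 2021-08-24 19:37 UTC ≤ query < 2022-04-27 21:08 UTC
5·60 + 32 + 615 = 947 min
947 = 0·1440 + 947; 947 = 15·60 + 47 → 15:47, same day
→ 2021-11-08 15:47 JXN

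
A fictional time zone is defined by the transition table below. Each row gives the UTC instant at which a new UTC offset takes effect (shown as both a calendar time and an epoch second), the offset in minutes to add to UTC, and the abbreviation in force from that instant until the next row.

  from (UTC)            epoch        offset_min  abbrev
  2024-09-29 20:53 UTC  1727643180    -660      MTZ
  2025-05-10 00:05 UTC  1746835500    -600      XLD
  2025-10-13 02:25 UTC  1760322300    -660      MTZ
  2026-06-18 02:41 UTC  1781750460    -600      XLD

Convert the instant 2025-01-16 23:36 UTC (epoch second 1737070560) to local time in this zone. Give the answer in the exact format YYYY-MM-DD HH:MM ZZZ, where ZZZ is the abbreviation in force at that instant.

2025-01-16 12:36 MTZ

Query: 2025-01-16 23:36 UTC
Rule 1/4 (MTZ, -11:00): 2024-09-29 20:53 UTC ≤ query < 2025-05-10 00:05 UTC
23·60 + 36 - 660 = 756 min
756 = 0·1440 + 756; 756 = 12·60 + 36 → 12:36, same day
→ 2025-01-16 12:36 MTZ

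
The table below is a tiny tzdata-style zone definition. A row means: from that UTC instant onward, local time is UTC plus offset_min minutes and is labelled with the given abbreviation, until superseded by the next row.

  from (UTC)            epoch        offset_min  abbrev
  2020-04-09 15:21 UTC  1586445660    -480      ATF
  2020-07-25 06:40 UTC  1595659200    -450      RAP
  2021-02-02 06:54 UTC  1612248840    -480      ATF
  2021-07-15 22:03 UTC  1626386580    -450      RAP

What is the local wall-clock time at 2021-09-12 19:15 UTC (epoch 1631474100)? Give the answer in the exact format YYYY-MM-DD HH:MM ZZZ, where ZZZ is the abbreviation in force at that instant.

2021-09-12 11:45 RAP

Query: 2021-09-12 19:15 UTC
Rule 4/4 (RAP, -07:30): 2021-07-15 22:03 UTC ≤ query < +∞
19·60 + 15 - 450 = 705 min
705 = 0·1440 + 705; 705 = 11·60 + 45 → 11:45, same day
→ 2021-09-12 11:45 RAP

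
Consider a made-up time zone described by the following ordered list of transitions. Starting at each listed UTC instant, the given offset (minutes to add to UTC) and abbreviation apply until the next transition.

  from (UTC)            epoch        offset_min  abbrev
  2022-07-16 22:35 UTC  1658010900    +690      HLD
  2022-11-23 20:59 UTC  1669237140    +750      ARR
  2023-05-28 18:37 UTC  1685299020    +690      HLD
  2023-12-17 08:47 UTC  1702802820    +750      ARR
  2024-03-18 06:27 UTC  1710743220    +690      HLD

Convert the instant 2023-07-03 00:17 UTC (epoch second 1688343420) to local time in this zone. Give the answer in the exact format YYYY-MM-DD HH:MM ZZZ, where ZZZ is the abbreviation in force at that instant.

2023-07-03 11:47 HLD

Query: 2023-07-03 00:17 UTC
Rule 3/5 (HLD, +11:30): 2023-05-28 18:37 UTC ≤ query < 2023-12-17 08:47 UTC
0·60 + 17 + 690 = 707 min
707 = 0·1440 + 707; 707 = 11·60 + 47 → 11:47, same day
→ 2023-07-03 11:47 HLD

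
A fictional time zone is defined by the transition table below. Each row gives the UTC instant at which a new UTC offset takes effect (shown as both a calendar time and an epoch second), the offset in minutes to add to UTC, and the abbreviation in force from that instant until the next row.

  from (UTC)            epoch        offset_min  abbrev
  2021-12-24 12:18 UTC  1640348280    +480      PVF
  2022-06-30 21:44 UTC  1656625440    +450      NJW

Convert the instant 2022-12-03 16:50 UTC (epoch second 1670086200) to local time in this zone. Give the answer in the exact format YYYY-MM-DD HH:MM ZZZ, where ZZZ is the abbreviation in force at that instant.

2022-12-04 00:20 NJW

Query: 2022-12-03 16:50 UTC
Rule 2/2 (NJW, +07:30): 2022-06-30 21:44 UTC ≤ query < +∞
16·60 + 50 + 450 = 1460 min
1460 = 1·1440 + 20; 20 = 0·60 + 20 → 00:20, 2022-12-03 + 1 day = 2022-12-04
→ 2022-12-04 00:20 NJW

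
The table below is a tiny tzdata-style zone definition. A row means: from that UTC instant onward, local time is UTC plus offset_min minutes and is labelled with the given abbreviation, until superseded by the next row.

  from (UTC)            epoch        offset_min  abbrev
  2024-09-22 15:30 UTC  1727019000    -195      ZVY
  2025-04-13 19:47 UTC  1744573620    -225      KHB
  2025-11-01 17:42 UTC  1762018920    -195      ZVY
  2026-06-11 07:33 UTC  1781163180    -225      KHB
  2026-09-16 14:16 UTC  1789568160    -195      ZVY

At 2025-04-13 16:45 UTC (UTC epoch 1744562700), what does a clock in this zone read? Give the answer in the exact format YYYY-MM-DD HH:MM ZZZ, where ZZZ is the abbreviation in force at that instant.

2025-04-13 13:30 ZVY

Query: 2025-04-13 16:45 UTC
Rule 1/5 (ZVY, -03:15): 2024-09-22 15:30 UTC ≤ query < 2025-04-13 19:47 UTC
16·60 + 45 - 195 = 810 min
810 = 0·1440 + 810; 810 = 13·60 + 30 → 13:30, same day
→ 2025-04-13 13:30 ZVY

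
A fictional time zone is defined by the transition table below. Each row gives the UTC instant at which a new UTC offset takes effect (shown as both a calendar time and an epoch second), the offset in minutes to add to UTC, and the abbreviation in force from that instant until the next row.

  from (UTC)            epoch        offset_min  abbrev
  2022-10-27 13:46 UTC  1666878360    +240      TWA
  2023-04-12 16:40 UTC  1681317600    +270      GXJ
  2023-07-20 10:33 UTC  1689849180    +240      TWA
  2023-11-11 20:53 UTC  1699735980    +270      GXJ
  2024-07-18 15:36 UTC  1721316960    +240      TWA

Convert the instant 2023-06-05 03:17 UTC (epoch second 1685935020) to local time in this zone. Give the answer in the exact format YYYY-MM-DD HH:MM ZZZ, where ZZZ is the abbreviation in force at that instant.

Query: 2023-06-05 03:17 UTC
Rule 2/5 (GXJ, +04:30): 2023-04-12 16:40 UTC ≤ query < 2023-07-20 10:33 UTC
3·60 + 17 + 270 = 467 min
467 = 0·1440 + 467; 467 = 7·60 + 47 → 07:47, same day
→ 2023-06-05 07:47 GXJ

2023-06-05 07:47 GXJ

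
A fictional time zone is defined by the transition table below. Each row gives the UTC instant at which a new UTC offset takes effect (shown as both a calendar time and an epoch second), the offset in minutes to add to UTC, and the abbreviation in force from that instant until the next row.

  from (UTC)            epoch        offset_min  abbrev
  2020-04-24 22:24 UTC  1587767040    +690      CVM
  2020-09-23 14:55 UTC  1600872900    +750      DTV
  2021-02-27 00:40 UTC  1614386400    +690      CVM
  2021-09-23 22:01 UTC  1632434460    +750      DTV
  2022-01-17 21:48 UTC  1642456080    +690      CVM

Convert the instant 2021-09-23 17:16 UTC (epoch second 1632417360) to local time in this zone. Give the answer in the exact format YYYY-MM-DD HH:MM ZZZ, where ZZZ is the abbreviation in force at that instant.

Query: 2021-09-23 17:16 UTC
Rule 3/5 (CVM, +11:30): 2021-02-27 00:40 UTC ≤ query < 2021-09-23 22:01 UTC
17·60 + 16 + 690 = 1726 min
1726 = 1·1440 + 286; 286 = 4·60 + 46 → 04:46, 2021-09-23 + 1 day = 2021-09-24
→ 2021-09-24 04:46 CVM

2021-09-24 04:46 CVM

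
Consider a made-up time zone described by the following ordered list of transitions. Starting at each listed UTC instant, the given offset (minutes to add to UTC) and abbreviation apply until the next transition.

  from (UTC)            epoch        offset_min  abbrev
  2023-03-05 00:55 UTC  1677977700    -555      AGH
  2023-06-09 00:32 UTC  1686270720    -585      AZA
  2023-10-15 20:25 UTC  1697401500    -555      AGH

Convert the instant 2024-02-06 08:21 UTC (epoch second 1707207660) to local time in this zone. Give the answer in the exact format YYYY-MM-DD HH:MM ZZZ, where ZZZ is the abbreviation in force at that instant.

2024-02-05 23:06 AGH

Query: 2024-02-06 08:21 UTC
Rule 3/3 (AGH, -09:15): 2023-10-15 20:25 UTC ≤ query < +∞
8·60 + 21 - 555 = -54 min
-54 = -1·1440 + 1386; 1386 = 23·60 + 6 → 23:06, 2024-02-06 - 1 day = 2024-02-05
→ 2024-02-05 23:06 AGH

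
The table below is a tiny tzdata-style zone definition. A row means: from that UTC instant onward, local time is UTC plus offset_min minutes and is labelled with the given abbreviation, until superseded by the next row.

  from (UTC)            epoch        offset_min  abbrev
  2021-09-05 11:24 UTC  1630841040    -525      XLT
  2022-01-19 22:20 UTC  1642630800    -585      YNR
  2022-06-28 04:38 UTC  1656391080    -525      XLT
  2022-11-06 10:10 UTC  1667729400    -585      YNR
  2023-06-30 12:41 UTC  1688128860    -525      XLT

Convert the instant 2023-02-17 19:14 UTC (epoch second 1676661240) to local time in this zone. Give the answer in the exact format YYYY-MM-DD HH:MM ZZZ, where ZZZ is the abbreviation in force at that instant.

2023-02-17 09:29 YNR

Query: 2023-02-17 19:14 UTC
Rule 4/5 (YNR, -09:45): 2022-11-06 10:10 UTC ≤ query < 2023-06-30 12:41 UTC
19·60 + 14 - 585 = 569 min
569 = 0·1440 + 569; 569 = 9·60 + 29 → 09:29, same day
→ 2023-02-17 09:29 YNR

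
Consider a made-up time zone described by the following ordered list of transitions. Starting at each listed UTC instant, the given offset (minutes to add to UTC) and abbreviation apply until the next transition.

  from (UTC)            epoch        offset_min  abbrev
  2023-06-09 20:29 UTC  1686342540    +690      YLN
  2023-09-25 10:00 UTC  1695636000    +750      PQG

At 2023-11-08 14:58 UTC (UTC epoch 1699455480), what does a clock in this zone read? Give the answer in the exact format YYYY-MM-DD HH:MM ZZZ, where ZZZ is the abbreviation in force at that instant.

2023-11-09 03:28 PQG

Query: 2023-11-08 14:58 UTC
Rule 2/2 (PQG, +12:30): 2023-09-25 10:00 UTC ≤ query < +∞
14·60 + 58 + 750 = 1648 min
1648 = 1·1440 + 208; 208 = 3·60 + 28 → 03:28, 2023-11-08 + 1 day = 2023-11-09
→ 2023-11-09 03:28 PQG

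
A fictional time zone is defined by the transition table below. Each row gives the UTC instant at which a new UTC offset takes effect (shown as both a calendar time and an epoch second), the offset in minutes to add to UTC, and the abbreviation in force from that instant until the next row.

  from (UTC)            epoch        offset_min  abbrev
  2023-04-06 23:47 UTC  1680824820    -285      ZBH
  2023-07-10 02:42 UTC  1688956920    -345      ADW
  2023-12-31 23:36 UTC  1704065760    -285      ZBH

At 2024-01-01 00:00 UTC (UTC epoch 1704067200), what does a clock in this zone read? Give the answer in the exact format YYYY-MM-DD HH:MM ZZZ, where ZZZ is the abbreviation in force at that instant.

2023-12-31 19:15 ZBH

Query: 2024-01-01 00:00 UTC
Rule 3/3 (ZBH, -04:45): 2023-12-31 23:36 UTC ≤ query < +∞
0·60 + 0 - 285 = -285 min
-285 = -1·1440 + 1155; 1155 = 19·60 + 15 → 19:15, 2024-01-01 - 1 day = 2023-12-31
→ 2023-12-31 19:15 ZBH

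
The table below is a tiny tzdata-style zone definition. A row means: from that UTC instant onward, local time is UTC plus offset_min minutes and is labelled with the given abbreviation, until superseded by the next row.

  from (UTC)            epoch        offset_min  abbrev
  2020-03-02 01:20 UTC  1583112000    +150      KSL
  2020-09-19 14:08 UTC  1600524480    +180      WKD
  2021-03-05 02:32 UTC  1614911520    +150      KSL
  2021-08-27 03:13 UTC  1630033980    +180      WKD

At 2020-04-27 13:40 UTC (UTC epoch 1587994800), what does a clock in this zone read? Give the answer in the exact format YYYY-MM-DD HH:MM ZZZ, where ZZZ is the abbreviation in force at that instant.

Query: 2020-04-27 13:40 UTC
Rule 1/4 (KSL, +02:30): 2020-03-02 01:20 UTC ≤ query < 2020-09-19 14:08 UTC
13·60 + 40 + 150 = 970 min
970 = 0·1440 + 970; 970 = 16·60 + 10 → 16:10, same day
→ 2020-04-27 16:10 KSL

2020-04-27 16:10 KSL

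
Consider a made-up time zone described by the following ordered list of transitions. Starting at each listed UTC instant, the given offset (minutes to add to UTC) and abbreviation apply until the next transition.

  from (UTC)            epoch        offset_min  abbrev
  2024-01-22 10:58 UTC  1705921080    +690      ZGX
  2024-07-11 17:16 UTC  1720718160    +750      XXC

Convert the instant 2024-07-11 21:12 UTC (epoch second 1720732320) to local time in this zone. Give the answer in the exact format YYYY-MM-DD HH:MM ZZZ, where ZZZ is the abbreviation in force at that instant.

Query: 2024-07-11 21:12 UTC
Rule 2/2 (XXC, +12:30): 2024-07-11 17:16 UTC ≤ query < +∞
21·60 + 12 + 750 = 2022 min
2022 = 1·1440 + 582; 582 = 9·60 + 42 → 09:42, 2024-07-11 + 1 day = 2024-07-12
→ 2024-07-12 09:42 XXC

2024-07-12 09:42 XXC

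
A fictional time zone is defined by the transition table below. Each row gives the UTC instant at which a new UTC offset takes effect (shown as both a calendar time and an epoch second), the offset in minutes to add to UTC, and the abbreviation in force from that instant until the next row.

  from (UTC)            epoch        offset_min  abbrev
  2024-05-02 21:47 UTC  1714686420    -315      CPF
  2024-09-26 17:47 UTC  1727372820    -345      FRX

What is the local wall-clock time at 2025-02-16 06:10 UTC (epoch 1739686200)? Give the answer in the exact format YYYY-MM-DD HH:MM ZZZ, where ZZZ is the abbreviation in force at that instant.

Query: 2025-02-16 06:10 UTC
Rule 2/2 (FRX, -05:45): 2024-09-26 17:47 UTC ≤ query < +∞
6·60 + 10 - 345 = 25 min
25 = 0·1440 + 25; 25 = 0·60 + 25 → 00:25, same day
→ 2025-02-16 00:25 FRX

2025-02-16 00:25 FRX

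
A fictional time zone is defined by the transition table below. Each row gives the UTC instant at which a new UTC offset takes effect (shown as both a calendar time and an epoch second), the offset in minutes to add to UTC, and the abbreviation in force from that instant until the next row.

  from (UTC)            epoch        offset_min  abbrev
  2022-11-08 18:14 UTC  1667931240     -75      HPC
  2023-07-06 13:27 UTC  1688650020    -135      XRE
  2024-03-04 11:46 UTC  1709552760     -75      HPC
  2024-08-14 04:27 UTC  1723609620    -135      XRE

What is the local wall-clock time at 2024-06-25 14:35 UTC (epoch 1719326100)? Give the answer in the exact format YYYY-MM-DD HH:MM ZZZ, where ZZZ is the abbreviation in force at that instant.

2024-06-25 13:20 HPC

Query: 2024-06-25 14:35 UTC
Rule 3/4 (HPC, -01:15): 2024-03-04 11:46 UTC ≤ query < 2024-08-14 04:27 UTC
14·60 + 35 - 75 = 800 min
800 = 0·1440 + 800; 800 = 13·60 + 20 → 13:20, same day
→ 2024-06-25 13:20 HPC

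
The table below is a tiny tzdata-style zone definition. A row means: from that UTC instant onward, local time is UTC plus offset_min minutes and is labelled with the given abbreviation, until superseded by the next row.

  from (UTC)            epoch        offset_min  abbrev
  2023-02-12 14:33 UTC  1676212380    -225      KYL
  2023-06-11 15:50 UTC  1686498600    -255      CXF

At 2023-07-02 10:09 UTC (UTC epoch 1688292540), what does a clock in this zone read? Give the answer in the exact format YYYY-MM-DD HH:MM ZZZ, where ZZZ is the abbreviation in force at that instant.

Query: 2023-07-02 10:09 UTC
Rule 2/2 (CXF, -04:15): 2023-06-11 15:50 UTC ≤ query < +∞
10·60 + 9 - 255 = 354 min
354 = 0·1440 + 354; 354 = 5·60 + 54 → 05:54, same day
→ 2023-07-02 05:54 CXF

2023-07-02 05:54 CXF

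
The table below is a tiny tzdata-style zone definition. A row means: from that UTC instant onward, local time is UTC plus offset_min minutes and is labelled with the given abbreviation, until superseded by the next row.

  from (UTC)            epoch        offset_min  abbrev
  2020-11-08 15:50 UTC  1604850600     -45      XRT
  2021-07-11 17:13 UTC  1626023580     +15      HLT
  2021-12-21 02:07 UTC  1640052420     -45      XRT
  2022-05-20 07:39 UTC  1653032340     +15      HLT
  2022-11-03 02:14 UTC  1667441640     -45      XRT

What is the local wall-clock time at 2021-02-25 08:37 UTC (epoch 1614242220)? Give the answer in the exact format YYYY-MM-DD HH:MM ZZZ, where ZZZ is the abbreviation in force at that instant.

2021-02-25 07:52 XRT

Query: 2021-02-25 08:37 UTC
Rule 1/5 (XRT, -00:45): 2020-11-08 15:50 UTC ≤ query < 2021-07-11 17:13 UTC
8·60 + 37 - 45 = 472 min
472 = 0·1440 + 472; 472 = 7·60 + 52 → 07:52, same day
→ 2021-02-25 07:52 XRT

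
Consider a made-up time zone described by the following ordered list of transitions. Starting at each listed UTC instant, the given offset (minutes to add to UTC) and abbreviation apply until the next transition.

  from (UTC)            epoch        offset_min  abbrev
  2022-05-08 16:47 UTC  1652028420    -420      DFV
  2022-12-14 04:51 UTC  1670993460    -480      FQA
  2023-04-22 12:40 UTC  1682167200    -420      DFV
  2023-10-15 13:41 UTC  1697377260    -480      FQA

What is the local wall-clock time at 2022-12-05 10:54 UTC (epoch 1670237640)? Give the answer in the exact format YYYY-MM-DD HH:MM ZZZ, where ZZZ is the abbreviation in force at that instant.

Query: 2022-12-05 10:54 UTC
Rule 1/4 (DFV, -07:00): 2022-05-08 16:47 UTC ≤ query < 2022-12-14 04:51 UTC
10·60 + 54 - 420 = 234 min
234 = 0·1440 + 234; 234 = 3·60 + 54 → 03:54, same day
→ 2022-12-05 03:54 DFV

2022-12-05 03:54 DFV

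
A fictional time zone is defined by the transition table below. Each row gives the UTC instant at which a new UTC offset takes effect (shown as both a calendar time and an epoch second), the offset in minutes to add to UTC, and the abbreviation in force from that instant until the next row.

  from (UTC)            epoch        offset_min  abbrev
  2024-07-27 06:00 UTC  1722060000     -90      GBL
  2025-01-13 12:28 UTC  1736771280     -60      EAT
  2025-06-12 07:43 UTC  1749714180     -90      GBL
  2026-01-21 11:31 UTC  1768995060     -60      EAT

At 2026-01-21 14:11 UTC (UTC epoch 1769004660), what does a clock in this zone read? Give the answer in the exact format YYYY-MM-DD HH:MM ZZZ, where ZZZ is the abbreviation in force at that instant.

Query: 2026-01-21 14:11 UTC
Rule 4/4 (EAT, -01:00): 2026-01-21 11:31 UTC ≤ query < +∞
14·60 + 11 - 60 = 791 min
791 = 0·1440 + 791; 791 = 13·60 + 11 → 13:11, same day
→ 2026-01-21 13:11 EAT

2026-01-21 13:11 EAT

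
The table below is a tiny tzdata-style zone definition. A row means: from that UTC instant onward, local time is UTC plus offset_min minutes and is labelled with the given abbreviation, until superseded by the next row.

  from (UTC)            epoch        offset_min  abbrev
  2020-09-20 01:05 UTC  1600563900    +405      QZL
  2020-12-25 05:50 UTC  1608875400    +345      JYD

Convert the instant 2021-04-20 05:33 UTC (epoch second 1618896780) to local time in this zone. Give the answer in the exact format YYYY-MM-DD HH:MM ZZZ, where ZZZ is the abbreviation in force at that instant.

2021-04-20 11:18 JYD

Query: 2021-04-20 05:33 UTC
Rule 2/2 (JYD, +05:45): 2020-12-25 05:50 UTC ≤ query < +∞
5·60 + 33 + 345 = 678 min
678 = 0·1440 + 678; 678 = 11·60 + 18 → 11:18, same day
→ 2021-04-20 11:18 JYD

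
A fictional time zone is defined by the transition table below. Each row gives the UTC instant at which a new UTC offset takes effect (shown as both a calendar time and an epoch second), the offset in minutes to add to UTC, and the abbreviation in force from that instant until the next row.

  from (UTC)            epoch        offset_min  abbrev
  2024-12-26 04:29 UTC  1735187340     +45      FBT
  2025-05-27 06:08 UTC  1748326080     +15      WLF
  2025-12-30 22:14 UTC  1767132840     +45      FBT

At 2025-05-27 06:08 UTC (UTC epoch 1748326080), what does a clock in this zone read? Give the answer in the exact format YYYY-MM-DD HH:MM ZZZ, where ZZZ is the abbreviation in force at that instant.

Query: 2025-05-27 06:08 UTC
Rule 2/3 (WLF, +00:15): 2025-05-27 06:08 UTC ≤ query < 2025-12-30 22:14 UTC
6·60 + 8 + 15 = 383 min
383 = 0·1440 + 383; 383 = 6·60 + 23 → 06:23, same day
→ 2025-05-27 06:23 WLF

2025-05-27 06:23 WLF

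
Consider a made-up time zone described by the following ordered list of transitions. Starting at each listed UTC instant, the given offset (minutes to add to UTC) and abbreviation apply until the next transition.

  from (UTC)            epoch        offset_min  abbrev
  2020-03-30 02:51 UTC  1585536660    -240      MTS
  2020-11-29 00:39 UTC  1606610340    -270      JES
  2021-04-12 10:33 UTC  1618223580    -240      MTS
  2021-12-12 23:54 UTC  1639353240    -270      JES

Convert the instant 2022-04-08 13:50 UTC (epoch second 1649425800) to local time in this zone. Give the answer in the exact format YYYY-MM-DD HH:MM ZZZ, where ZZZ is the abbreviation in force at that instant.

Query: 2022-04-08 13:50 UTC
Rule 4/4 (JES, -04:30): 2021-12-12 23:54 UTC ≤ query < +∞
13·60 + 50 - 270 = 560 min
560 = 0·1440 + 560; 560 = 9·60 + 20 → 09:20, same day
→ 2022-04-08 09:20 JES

2022-04-08 09:20 JES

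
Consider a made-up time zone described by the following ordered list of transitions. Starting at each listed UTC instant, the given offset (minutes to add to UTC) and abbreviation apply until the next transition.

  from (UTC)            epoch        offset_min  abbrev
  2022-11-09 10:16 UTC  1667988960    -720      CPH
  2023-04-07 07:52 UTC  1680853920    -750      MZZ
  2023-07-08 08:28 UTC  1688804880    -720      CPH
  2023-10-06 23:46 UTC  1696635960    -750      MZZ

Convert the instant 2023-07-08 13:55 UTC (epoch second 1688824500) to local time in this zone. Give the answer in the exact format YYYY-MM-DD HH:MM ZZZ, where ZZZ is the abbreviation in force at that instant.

Query: 2023-07-08 13:55 UTC
Rule 3/4 (CPH, -12:00): 2023-07-08 08:28 UTC ≤ query < 2023-10-06 23:46 UTC
13·60 + 55 - 720 = 115 min
115 = 0·1440 + 115; 115 = 1·60 + 55 → 01:55, same day
→ 2023-07-08 01:55 CPH

2023-07-08 01:55 CPH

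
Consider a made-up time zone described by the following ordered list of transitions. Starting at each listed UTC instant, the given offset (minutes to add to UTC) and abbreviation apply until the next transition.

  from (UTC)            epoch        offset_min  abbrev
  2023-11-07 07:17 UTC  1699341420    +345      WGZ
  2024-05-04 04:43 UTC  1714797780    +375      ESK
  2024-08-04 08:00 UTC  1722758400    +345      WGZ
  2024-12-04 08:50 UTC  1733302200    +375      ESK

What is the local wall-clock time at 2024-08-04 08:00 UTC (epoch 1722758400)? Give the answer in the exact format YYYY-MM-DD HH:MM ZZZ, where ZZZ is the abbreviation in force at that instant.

2024-08-04 13:45 WGZ

Query: 2024-08-04 08:00 UTC
Rule 3/4 (WGZ, +05:45): 2024-08-04 08:00 UTC ≤ query < 2024-12-04 08:50 UTC
8·60 + 0 + 345 = 825 min
825 = 0·1440 + 825; 825 = 13·60 + 45 → 13:45, same day
→ 2024-08-04 13:45 WGZ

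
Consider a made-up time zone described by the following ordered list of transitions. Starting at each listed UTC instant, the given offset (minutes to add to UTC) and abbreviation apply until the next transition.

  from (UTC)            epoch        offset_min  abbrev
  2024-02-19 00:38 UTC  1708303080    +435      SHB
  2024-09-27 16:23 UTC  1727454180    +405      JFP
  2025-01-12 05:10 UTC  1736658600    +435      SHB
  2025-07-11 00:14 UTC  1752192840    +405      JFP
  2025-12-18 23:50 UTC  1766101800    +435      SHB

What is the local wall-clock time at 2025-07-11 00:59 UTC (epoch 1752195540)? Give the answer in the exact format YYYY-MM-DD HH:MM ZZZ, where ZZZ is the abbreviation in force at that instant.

Query: 2025-07-11 00:59 UTC
Rule 4/5 (JFP, +06:45): 2025-07-11 00:14 UTC ≤ query < 2025-12-18 23:50 UTC
0·60 + 59 + 405 = 464 min
464 = 0·1440 + 464; 464 = 7·60 + 44 → 07:44, same day
→ 2025-07-11 07:44 JFP

2025-07-11 07:44 JFP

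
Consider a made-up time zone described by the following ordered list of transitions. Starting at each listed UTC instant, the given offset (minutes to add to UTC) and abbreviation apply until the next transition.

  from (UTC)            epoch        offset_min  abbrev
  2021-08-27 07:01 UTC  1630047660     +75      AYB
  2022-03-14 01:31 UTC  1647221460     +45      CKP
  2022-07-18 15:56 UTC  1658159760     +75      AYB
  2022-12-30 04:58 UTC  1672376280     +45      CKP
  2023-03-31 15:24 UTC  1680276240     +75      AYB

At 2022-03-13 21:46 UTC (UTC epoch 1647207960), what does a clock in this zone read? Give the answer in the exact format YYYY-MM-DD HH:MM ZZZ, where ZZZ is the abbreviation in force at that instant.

Query: 2022-03-13 21:46 UTC
Rule 1/5 (AYB, +01:15): 2021-08-27 07:01 UTC ≤ query < 2022-03-14 01:31 UTC
21·60 + 46 + 75 = 1381 min
1381 = 0·1440 + 1381; 1381 = 23·60 + 1 → 23:01, same day
→ 2022-03-13 23:01 AYB

2022-03-13 23:01 AYB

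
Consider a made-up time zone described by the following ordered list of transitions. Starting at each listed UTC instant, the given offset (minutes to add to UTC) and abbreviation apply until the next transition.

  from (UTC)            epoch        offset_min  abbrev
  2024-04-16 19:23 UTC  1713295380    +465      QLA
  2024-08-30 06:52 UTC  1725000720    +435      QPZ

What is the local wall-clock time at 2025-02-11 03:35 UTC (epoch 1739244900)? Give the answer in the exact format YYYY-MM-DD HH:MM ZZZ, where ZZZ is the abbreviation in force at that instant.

2025-02-11 10:50 QPZ

Query: 2025-02-11 03:35 UTC
Rule 2/2 (QPZ, +07:15): 2024-08-30 06:52 UTC ≤ query < +∞
3·60 + 35 + 435 = 650 min
650 = 0·1440 + 650; 650 = 10·60 + 50 → 10:50, same day
→ 2025-02-11 10:50 QPZ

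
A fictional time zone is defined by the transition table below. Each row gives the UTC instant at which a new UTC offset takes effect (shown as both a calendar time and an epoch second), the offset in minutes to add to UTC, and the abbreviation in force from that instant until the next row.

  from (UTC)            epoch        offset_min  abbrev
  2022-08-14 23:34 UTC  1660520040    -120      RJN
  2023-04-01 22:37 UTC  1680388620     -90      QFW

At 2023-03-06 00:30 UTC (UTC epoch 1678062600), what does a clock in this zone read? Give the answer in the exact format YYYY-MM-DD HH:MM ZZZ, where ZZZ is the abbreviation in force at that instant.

Query: 2023-03-06 00:30 UTC
Rule 1/2 (RJN, -02:00): 2022-08-14 23:34 UTC ≤ query < 2023-04-01 22:37 UTC
0·60 + 30 - 120 = -90 min
-90 = -1·1440 + 1350; 1350 = 22·60 + 30 → 22:30, 2023-03-06 - 1 day = 2023-03-05
→ 2023-03-05 22:30 RJN

2023-03-05 22:30 RJN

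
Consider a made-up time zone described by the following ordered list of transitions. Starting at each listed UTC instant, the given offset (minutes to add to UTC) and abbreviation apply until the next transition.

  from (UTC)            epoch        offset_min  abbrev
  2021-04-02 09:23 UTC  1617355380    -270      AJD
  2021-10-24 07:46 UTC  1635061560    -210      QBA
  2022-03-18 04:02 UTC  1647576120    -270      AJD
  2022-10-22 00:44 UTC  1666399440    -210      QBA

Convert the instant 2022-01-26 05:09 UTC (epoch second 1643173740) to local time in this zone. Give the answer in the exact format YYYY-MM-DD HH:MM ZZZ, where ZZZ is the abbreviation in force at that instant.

2022-01-26 01:39 QBA

Query: 2022-01-26 05:09 UTC
Rule 2/4 (QBA, -03:30): 2021-10-24 07:46 UTC ≤ query < 2022-03-18 04:02 UTC
5·60 + 9 - 210 = 99 min
99 = 0·1440 + 99; 99 = 1·60 + 39 → 01:39, same day
→ 2022-01-26 01:39 QBA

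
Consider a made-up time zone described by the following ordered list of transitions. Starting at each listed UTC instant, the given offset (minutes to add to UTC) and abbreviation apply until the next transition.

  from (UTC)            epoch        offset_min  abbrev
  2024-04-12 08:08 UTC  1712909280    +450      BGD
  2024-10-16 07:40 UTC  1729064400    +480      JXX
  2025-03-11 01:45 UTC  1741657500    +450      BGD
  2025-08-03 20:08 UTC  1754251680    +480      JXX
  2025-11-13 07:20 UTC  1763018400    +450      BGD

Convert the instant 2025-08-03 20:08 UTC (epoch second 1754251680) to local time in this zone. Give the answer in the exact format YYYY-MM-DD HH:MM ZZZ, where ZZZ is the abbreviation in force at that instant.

Query: 2025-08-03 20:08 UTC
Rule 4/5 (JXX, +08:00): 2025-08-03 20:08 UTC ≤ query < 2025-11-13 07:20 UTC
20·60 + 8 + 480 = 1688 min
1688 = 1·1440 + 248; 248 = 4·60 + 8 → 04:08, 2025-08-03 + 1 day = 2025-08-04
→ 2025-08-04 04:08 JXX

2025-08-04 04:08 JXX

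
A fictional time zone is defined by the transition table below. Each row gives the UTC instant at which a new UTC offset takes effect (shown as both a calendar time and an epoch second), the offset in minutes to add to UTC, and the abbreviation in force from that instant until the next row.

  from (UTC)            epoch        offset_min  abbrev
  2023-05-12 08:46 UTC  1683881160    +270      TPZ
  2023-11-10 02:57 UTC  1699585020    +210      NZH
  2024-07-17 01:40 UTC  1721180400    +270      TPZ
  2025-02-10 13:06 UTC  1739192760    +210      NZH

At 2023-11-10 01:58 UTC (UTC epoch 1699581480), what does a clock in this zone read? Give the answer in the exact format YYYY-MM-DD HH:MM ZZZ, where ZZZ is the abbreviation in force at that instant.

2023-11-10 06:28 TPZ

Query: 2023-11-10 01:58 UTC
Rule 1/4 (TPZ, +04:30): 2023-05-12 08:46 UTC ≤ query < 2023-11-10 02:57 UTC
1·60 + 58 + 270 = 388 min
388 = 0·1440 + 388; 388 = 6·60 + 28 → 06:28, same day
→ 2023-11-10 06:28 TPZ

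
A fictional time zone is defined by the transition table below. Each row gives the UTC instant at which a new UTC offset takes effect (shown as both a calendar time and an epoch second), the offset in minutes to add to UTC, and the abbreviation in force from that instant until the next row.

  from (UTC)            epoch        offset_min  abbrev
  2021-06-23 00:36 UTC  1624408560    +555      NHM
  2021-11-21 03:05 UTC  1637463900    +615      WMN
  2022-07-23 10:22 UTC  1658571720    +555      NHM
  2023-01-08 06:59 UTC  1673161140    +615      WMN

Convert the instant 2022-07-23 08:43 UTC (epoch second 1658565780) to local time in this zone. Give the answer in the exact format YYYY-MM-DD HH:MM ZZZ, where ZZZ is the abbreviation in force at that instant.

2022-07-23 18:58 WMN

Query: 2022-07-23 08:43 UTC
Rule 2/4 (WMN, +10:15): 2021-11-21 03:05 UTC ≤ query < 2022-07-23 10:22 UTC
8·60 + 43 + 615 = 1138 min
1138 = 0·1440 + 1138; 1138 = 18·60 + 58 → 18:58, same day
→ 2022-07-23 18:58 WMN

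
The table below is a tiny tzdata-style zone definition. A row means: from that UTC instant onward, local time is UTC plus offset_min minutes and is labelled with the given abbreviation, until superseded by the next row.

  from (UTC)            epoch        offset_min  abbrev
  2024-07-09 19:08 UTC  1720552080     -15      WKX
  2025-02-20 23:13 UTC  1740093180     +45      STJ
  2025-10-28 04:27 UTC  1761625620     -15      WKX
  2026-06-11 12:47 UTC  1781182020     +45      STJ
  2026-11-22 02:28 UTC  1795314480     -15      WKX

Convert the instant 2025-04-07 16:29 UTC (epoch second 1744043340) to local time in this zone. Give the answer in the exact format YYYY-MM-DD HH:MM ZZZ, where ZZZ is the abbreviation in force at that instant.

2025-04-07 17:14 STJ

Query: 2025-04-07 16:29 UTC
Rule 2/5 (STJ, +00:45): 2025-02-20 23:13 UTC ≤ query < 2025-10-28 04:27 UTC
16·60 + 29 + 45 = 1034 min
1034 = 0·1440 + 1034; 1034 = 17·60 + 14 → 17:14, same day
→ 2025-04-07 17:14 STJ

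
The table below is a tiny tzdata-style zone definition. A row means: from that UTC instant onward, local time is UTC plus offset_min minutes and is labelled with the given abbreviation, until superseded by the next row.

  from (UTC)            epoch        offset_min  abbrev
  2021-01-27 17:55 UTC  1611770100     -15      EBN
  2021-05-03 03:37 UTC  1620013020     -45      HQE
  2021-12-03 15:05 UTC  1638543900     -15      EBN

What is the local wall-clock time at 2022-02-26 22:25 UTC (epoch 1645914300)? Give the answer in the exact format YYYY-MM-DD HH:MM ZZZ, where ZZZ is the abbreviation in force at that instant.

Query: 2022-02-26 22:25 UTC
Rule 3/3 (EBN, -00:15): 2021-12-03 15:05 UTC ≤ query < +∞
22·60 + 25 - 15 = 1330 min
1330 = 0·1440 + 1330; 1330 = 22·60 + 10 → 22:10, same day
→ 2022-02-26 22:10 EBN

2022-02-26 22:10 EBN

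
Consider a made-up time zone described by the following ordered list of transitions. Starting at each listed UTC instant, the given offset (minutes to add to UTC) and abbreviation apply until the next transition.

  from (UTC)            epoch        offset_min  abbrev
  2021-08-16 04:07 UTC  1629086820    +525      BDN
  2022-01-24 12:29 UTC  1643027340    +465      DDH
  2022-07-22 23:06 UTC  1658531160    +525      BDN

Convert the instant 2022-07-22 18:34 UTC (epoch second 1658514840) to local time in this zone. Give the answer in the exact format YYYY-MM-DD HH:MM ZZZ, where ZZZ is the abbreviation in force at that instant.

2022-07-23 02:19 DDH

Query: 2022-07-22 18:34 UTC
Rule 2/3 (DDH, +07:45): 2022-01-24 12:29 UTC ≤ query < 2022-07-22 23:06 UTC
18·60 + 34 + 465 = 1579 min
1579 = 1·1440 + 139; 139 = 2·60 + 19 → 02:19, 2022-07-22 + 1 day = 2022-07-23
→ 2022-07-23 02:19 DDH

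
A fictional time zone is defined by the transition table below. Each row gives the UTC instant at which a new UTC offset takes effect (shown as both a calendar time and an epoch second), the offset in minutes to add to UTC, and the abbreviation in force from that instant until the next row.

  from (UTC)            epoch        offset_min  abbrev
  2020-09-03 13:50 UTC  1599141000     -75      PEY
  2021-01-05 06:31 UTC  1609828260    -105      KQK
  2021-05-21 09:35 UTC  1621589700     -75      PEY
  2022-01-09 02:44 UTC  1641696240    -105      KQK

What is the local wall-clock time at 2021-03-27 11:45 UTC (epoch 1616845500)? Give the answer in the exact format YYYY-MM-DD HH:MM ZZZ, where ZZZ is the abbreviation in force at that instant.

Query: 2021-03-27 11:45 UTC
Rule 2/4 (KQK, -01:45): 2021-01-05 06:31 UTC ≤ query < 2021-05-21 09:35 UTC
11·60 + 45 - 105 = 600 min
600 = 0·1440 + 600; 600 = 10·60 + 0 → 10:00, same day
→ 2021-03-27 10:00 KQK

2021-03-27 10:00 KQK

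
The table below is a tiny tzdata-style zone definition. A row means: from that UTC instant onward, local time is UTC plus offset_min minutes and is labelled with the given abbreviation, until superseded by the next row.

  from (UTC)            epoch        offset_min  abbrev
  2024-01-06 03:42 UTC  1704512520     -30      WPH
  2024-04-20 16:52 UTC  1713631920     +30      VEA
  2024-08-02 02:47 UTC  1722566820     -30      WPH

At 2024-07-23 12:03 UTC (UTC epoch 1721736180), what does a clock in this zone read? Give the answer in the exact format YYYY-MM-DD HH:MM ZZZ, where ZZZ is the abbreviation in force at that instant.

Query: 2024-07-23 12:03 UTC
Rule 2/3 (VEA, +00:30): 2024-04-20 16:52 UTC ≤ query < 2024-08-02 02:47 UTC
12·60 + 3 + 30 = 753 min
753 = 0·1440 + 753; 753 = 12·60 + 33 → 12:33, same day
→ 2024-07-23 12:33 VEA

2024-07-23 12:33 VEA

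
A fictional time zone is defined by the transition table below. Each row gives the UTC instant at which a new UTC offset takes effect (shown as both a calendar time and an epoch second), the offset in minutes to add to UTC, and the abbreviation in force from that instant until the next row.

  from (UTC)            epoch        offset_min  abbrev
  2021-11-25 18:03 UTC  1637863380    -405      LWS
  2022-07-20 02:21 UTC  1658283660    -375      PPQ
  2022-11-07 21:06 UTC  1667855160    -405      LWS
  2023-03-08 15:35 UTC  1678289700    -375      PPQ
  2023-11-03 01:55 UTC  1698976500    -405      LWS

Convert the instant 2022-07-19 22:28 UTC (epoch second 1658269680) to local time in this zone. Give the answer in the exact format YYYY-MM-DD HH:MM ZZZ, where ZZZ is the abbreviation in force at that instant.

Query: 2022-07-19 22:28 UTC
Rule 1/5 (LWS, -06:45): 2021-11-25 18:03 UTC ≤ query < 2022-07-20 02:21 UTC
22·60 + 28 - 405 = 943 min
943 = 0·1440 + 943; 943 = 15·60 + 43 → 15:43, same day
→ 2022-07-19 15:43 LWS

2022-07-19 15:43 LWS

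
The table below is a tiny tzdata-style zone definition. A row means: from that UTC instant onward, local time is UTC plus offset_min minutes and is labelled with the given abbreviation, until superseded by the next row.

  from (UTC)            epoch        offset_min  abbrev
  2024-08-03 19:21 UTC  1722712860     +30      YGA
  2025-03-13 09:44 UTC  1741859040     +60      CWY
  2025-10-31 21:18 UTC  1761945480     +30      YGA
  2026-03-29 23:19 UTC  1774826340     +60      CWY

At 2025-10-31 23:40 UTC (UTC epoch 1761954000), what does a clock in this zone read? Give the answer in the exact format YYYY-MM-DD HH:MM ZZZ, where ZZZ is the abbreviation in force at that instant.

2025-11-01 00:10 YGA

Query: 2025-10-31 23:40 UTC
Rule 3/4 (YGA, +00:30): 2025-10-31 21:18 UTC ≤ query < 2026-03-29 23:19 UTC
23·60 + 40 + 30 = 1450 min
1450 = 1·1440 + 10; 10 = 0·60 + 10 → 00:10, 2025-10-31 + 1 day = 2025-11-01
→ 2025-11-01 00:10 YGA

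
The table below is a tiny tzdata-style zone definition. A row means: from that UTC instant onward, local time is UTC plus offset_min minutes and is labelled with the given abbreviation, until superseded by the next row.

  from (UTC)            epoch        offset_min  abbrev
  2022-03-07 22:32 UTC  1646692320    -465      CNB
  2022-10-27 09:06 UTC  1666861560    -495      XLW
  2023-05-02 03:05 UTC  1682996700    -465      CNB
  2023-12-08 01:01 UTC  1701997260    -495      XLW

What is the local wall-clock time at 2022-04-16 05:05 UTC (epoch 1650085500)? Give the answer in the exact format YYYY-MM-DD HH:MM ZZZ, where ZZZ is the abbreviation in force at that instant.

2022-04-15 21:20 CNB

Query: 2022-04-16 05:05 UTC
Rule 1/4 (CNB, -07:45): 2022-03-07 22:32 UTC ≤ query < 2022-10-27 09:06 UTC
5·60 + 5 - 465 = -160 min
-160 = -1·1440 + 1280; 1280 = 21·60 + 20 → 21:20, 2022-04-16 - 1 day = 2022-04-15
→ 2022-04-15 21:20 CNB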